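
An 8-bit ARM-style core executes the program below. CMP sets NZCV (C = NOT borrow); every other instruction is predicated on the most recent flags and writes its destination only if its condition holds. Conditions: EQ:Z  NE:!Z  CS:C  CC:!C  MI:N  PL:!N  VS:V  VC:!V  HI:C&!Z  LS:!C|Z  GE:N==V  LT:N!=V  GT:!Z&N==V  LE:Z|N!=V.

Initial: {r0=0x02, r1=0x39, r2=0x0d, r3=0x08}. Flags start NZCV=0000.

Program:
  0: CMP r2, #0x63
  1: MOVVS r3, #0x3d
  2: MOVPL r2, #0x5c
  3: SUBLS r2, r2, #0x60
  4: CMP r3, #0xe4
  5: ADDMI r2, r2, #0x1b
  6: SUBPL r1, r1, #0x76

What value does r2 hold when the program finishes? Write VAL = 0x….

[0] flags=1000 → (cmp)
[1] flags=1000 VS?F → skip
[2] flags=1000 PL?F → skip
[3] flags=1000 LS?T → r2=0xad
[4] flags=0000 → (cmp)
[5] flags=0000 MI?F → skip
[6] flags=0000 PL?T → r1=0xc3

VAL = 0xad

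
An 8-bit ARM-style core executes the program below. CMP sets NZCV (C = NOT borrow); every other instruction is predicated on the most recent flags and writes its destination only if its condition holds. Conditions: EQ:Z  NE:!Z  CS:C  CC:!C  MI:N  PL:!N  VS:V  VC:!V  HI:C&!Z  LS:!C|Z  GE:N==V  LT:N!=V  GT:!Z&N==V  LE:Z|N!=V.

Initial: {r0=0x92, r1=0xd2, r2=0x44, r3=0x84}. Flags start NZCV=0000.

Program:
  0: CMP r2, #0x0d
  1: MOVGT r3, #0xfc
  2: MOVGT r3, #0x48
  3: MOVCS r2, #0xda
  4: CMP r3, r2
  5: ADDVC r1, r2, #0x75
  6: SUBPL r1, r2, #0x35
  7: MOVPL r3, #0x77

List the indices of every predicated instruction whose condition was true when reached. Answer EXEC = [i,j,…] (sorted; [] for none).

EXEC = [1,2,3,5,6,7]

[0] flags=0010 → (cmp)
[1] flags=0010 GT?T → r3=0xfc
[2] flags=0010 GT?T → r3=0x48
[3] flags=0010 CS?T → r2=0xda
[4] flags=0000 → (cmp)
[5] flags=0000 VC?T → r1=0x4f
[6] flags=0000 PL?T → r1=0xa5
[7] flags=0000 PL?T → r3=0x77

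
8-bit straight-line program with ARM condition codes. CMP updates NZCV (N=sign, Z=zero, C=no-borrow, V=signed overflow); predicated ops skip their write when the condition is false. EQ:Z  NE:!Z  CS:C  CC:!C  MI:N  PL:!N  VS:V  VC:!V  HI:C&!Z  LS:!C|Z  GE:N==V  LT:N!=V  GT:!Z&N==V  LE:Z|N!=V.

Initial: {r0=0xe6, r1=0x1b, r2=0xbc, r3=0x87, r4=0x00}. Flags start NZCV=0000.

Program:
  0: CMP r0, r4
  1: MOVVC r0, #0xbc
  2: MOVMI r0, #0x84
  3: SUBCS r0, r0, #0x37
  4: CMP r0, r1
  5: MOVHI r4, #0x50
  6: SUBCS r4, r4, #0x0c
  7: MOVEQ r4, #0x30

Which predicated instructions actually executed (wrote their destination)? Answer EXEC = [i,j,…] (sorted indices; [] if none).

0: ✓ CMP  NZCV=1010
1: ✓ MOVVC  r0←0xbc
2: ✓ MOVMI  r0←0x84
3: ✓ SUBCS  r0←0x4d
4: ✓ CMP  NZCV=0010
5: ✓ MOVHI  r4←0x50
6: ✓ SUBCS  r4←0x44
7: · MOVEQ

EXEC = [1,2,3,5,6]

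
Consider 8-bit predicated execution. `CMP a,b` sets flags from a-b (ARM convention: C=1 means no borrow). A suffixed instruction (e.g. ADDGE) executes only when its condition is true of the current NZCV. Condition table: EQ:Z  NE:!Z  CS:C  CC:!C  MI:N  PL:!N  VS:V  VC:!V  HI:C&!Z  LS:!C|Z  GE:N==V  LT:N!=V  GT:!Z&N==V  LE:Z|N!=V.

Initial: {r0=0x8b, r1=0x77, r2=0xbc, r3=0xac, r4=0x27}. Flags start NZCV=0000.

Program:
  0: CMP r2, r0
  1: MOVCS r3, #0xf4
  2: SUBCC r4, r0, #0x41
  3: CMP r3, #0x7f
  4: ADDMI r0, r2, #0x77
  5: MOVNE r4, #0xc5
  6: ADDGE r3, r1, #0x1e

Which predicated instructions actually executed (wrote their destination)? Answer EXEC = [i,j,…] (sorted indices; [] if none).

[0] flags=0010 → (cmp)
[1] flags=0010 CS?T → r3=0xf4
[2] flags=0010 CC?F → skip
[3] flags=0011 → (cmp)
[4] flags=0011 MI?F → skip
[5] flags=0011 NE?T → r4=0xc5
[6] flags=0011 GE?F → skip

EXEC = [1,5]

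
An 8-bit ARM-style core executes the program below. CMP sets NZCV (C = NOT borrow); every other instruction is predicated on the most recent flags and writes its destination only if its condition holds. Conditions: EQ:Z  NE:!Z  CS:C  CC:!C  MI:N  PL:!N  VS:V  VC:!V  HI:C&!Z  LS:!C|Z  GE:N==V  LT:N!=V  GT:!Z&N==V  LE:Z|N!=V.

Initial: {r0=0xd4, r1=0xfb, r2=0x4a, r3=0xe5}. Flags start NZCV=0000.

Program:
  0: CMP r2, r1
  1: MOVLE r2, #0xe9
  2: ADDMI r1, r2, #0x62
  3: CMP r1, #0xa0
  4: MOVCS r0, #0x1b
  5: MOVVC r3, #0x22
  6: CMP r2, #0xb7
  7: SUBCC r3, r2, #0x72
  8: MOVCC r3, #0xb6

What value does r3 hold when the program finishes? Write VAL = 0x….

[0] flags=0000 → (cmp)
[1] flags=0000 LE?F → skip
[2] flags=0000 MI?F → skip
[3] flags=0010 → (cmp)
[4] flags=0010 CS?T → r0=0x1b
[5] flags=0010 VC?T → r3=0x22
[6] flags=1001 → (cmp)
[7] flags=1001 CC?T → r3=0xd8
[8] flags=1001 CC?T → r3=0xb6

VAL = 0xb6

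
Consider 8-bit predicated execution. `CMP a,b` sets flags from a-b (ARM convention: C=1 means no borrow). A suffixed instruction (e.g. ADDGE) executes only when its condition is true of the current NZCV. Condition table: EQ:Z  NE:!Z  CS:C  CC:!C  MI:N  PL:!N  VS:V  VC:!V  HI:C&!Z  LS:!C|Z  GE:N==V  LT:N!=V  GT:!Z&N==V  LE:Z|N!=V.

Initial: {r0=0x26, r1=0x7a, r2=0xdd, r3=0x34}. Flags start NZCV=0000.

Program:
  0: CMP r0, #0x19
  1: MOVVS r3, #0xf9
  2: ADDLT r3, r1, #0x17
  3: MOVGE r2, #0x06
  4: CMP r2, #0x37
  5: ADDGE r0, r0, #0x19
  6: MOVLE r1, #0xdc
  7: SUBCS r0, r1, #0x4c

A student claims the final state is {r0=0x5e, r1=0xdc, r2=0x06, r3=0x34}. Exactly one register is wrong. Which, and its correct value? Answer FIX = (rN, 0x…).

0: ✓ CMP  NZCV=0010
1: · MOVVS
2: · ADDLT
3: ✓ MOVGE  r2←0x06
4: ✓ CMP  NZCV=1000
5: · ADDGE
6: ✓ MOVLE  r1←0xdc
7: · SUBCS

FIX = (r0, 0x26)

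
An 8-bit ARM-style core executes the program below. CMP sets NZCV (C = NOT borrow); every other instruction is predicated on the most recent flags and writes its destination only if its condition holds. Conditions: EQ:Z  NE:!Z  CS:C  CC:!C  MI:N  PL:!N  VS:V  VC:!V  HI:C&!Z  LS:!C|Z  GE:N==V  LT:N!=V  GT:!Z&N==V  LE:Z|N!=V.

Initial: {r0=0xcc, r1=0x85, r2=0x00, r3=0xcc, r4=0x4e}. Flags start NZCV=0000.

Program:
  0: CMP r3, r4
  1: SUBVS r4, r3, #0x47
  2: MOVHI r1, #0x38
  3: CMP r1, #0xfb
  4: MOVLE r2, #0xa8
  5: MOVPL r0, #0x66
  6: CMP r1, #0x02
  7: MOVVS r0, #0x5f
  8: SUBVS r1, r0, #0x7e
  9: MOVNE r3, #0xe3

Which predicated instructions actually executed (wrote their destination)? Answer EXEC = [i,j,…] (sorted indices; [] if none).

0: ✓ CMP  NZCV=0011
1: ✓ SUBVS  r4←0x85
2: ✓ MOVHI  r1←0x38
3: ✓ CMP  NZCV=0000
4: · MOVLE
5: ✓ MOVPL  r0←0x66
6: ✓ CMP  NZCV=0010
7: · MOVVS
8: · SUBVS
9: ✓ MOVNE  r3←0xe3

EXEC = [1,2,5,9]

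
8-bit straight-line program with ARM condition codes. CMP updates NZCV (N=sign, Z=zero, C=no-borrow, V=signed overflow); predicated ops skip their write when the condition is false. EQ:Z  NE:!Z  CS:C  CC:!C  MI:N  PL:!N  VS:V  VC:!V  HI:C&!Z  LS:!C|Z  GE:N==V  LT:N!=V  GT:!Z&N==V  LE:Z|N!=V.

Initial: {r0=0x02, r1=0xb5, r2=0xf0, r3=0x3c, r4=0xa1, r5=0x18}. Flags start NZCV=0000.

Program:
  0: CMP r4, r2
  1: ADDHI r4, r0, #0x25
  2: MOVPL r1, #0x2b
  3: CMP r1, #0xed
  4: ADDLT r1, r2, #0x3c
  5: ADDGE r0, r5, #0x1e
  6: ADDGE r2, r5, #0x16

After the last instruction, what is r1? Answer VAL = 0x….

VAL = 0x2c

0: ✓ CMP  NZCV=1000
1: · ADDHI
2: · MOVPL
3: ✓ CMP  NZCV=1000
4: ✓ ADDLT  r1←0x2c
5: · ADDGE
6: · ADDGE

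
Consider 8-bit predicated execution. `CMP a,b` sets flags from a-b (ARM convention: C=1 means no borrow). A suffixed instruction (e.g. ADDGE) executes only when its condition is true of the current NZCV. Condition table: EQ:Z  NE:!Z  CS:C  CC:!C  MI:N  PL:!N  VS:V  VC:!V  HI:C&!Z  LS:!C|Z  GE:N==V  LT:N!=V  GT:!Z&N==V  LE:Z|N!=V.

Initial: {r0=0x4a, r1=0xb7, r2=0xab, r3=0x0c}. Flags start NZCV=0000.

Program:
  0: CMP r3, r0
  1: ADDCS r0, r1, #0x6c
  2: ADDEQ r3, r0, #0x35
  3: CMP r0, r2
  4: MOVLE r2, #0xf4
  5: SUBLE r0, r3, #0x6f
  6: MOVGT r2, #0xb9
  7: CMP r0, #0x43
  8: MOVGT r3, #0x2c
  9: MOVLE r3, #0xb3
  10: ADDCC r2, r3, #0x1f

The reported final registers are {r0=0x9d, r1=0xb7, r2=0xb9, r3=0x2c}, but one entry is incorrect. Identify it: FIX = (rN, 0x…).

FIX = (r0, 0x4a)

[0] flags=1000 → (cmp)
[1] flags=1000 CS?F → skip
[2] flags=1000 EQ?F → skip
[3] flags=1001 → (cmp)
[4] flags=1001 LE?F → skip
[5] flags=1001 LE?F → skip
[6] flags=1001 GT?T → r2=0xb9
[7] flags=0010 → (cmp)
[8] flags=0010 GT?T → r3=0x2c
[9] flags=0010 LE?F → skip
[10] flags=0010 CC?F → skip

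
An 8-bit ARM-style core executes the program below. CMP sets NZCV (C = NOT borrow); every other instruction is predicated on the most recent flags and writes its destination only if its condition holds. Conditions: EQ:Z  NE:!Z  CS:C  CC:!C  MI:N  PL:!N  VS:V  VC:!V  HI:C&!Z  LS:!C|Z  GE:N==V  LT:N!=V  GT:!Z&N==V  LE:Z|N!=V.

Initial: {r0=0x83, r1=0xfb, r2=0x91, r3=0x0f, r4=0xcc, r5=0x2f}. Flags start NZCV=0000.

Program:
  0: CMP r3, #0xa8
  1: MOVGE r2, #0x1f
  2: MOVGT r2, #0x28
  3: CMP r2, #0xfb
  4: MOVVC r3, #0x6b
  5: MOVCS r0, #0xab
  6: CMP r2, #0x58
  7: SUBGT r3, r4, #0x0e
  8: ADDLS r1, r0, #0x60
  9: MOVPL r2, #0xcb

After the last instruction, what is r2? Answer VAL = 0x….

[0] flags=0000 → (cmp)
[1] flags=0000 GE?T → r2=0x1f
[2] flags=0000 GT?T → r2=0x28
[3] flags=0000 → (cmp)
[4] flags=0000 VC?T → r3=0x6b
[5] flags=0000 CS?F → skip
[6] flags=1000 → (cmp)
[7] flags=1000 GT?F → skip
[8] flags=1000 LS?T → r1=0xe3
[9] flags=1000 PL?F → skip

VAL = 0x28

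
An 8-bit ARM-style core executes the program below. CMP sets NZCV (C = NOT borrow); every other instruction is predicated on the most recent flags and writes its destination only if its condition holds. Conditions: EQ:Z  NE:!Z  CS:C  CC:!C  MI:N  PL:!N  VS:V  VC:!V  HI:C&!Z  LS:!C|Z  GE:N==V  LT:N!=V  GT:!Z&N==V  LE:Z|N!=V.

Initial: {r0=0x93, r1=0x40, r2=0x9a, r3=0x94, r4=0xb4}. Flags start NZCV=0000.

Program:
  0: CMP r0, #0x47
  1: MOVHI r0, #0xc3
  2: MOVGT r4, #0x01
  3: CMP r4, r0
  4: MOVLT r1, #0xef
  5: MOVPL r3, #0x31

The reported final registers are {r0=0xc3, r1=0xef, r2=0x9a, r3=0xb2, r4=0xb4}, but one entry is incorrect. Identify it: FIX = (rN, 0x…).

FIX = (r3, 0x94)

[0] flags=0011 → (cmp)
[1] flags=0011 HI?T → r0=0xc3
[2] flags=0011 GT?F → skip
[3] flags=1000 → (cmp)
[4] flags=1000 LT?T → r1=0xef
[5] flags=1000 PL?F → skip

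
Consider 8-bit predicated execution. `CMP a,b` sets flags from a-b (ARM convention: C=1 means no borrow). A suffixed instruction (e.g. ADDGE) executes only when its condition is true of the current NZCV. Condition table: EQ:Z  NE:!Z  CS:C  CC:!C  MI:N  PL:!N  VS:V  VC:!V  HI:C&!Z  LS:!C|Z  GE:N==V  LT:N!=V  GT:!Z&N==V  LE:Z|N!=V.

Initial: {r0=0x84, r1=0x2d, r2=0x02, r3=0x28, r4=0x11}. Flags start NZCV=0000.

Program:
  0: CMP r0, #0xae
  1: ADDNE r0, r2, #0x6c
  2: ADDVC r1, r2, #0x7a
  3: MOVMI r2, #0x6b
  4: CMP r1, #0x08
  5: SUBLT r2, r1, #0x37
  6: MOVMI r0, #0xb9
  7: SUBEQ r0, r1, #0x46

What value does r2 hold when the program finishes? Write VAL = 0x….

[0] flags=1000 → (cmp)
[1] flags=1000 NE?T → r0=0x6e
[2] flags=1000 VC?T → r1=0x7c
[3] flags=1000 MI?T → r2=0x6b
[4] flags=0010 → (cmp)
[5] flags=0010 LT?F → skip
[6] flags=0010 MI?F → skip
[7] flags=0010 EQ?F → skip

VAL = 0x6b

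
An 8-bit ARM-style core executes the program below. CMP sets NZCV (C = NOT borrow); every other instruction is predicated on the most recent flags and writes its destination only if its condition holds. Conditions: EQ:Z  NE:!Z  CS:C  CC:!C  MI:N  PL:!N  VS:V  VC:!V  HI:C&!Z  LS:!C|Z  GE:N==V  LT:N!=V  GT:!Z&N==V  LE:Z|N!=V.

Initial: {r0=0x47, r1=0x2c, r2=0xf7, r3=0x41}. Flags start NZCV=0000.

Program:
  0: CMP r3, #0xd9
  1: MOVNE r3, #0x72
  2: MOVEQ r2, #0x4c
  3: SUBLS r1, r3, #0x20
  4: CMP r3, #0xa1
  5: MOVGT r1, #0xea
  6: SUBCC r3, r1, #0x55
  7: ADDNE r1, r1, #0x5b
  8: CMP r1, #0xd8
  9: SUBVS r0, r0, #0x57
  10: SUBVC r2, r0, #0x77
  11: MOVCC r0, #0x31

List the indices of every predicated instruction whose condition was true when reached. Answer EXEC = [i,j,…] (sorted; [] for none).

0: ✓ CMP  NZCV=0000
1: ✓ MOVNE  r3←0x72
2: · MOVEQ
3: ✓ SUBLS  r1←0x52
4: ✓ CMP  NZCV=1001
5: ✓ MOVGT  r1←0xea
6: ✓ SUBCC  r3←0x95
7: ✓ ADDNE  r1←0x45
8: ✓ CMP  NZCV=0000
9: · SUBVS
10: ✓ SUBVC  r2←0xd0
11: ✓ MOVCC  r0←0x31

EXEC = [1,3,5,6,7,10,11]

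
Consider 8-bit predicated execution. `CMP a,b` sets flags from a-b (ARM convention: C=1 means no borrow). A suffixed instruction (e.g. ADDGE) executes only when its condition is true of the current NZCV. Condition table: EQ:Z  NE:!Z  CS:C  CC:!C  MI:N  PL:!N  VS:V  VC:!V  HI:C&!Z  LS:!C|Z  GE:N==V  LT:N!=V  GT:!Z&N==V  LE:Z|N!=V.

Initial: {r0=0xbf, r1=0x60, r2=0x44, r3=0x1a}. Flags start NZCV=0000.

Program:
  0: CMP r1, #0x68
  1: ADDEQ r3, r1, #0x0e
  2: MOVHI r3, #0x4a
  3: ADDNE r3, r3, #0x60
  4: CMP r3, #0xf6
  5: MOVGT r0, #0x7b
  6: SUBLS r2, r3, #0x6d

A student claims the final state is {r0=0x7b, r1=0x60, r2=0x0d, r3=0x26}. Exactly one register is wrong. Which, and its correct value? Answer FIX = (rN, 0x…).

[0] flags=1000 → (cmp)
[1] flags=1000 EQ?F → skip
[2] flags=1000 HI?F → skip
[3] flags=1000 NE?T → r3=0x7a
[4] flags=1001 → (cmp)
[5] flags=1001 GT?T → r0=0x7b
[6] flags=1001 LS?T → r2=0x0d

FIX = (r3, 0x7a)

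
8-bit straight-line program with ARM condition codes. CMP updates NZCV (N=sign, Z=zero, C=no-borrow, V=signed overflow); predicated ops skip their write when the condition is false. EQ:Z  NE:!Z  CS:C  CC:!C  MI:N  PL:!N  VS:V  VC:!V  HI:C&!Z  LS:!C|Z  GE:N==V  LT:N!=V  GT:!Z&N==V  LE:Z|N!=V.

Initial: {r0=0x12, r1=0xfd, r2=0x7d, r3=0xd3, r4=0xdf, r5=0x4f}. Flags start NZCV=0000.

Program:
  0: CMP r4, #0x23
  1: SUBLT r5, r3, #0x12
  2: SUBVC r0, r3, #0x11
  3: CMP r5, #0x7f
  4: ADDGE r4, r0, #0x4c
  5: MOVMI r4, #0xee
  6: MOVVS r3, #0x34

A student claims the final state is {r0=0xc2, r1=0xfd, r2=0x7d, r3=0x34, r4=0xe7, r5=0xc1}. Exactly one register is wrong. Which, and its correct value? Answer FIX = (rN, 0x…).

FIX = (r4, 0xdf)

0: ✓ CMP  NZCV=1010
1: ✓ SUBLT  r5←0xc1
2: ✓ SUBVC  r0←0xc2
3: ✓ CMP  NZCV=0011
4: · ADDGE
5: · MOVMI
6: ✓ MOVVS  r3←0x34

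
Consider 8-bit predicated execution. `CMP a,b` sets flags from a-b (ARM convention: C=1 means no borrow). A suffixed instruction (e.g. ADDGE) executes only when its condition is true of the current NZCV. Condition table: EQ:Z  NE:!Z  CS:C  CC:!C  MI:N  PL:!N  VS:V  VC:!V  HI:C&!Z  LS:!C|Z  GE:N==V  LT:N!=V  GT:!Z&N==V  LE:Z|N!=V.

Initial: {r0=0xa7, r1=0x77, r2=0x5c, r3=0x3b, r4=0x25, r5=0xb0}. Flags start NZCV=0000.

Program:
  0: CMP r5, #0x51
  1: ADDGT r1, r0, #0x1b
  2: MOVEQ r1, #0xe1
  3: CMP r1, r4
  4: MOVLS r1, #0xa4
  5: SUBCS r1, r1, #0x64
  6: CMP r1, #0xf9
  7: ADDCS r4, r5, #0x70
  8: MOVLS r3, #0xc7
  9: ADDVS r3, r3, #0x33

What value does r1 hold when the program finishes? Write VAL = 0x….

VAL = 0x13

[0] flags=0011 → (cmp)
[1] flags=0011 GT?F → skip
[2] flags=0011 EQ?F → skip
[3] flags=0010 → (cmp)
[4] flags=0010 LS?F → skip
[5] flags=0010 CS?T → r1=0x13
[6] flags=0000 → (cmp)
[7] flags=0000 CS?F → skip
[8] flags=0000 LS?T → r3=0xc7
[9] flags=0000 VS?F → skip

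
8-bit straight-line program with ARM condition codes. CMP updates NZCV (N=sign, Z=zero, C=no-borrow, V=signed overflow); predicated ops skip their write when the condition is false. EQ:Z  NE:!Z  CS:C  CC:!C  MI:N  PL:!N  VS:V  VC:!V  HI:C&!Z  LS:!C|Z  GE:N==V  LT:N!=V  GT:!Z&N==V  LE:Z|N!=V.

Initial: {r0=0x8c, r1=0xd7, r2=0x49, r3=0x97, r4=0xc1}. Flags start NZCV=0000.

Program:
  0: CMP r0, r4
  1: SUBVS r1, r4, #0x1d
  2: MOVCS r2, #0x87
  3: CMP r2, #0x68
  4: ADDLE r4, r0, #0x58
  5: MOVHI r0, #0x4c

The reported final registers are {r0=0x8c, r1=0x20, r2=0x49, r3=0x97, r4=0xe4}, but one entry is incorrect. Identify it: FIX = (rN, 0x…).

0: ✓ CMP  NZCV=1000
1: · SUBVS
2: · MOVCS
3: ✓ CMP  NZCV=1000
4: ✓ ADDLE  r4←0xe4
5: · MOVHI

FIX = (r1, 0xd7)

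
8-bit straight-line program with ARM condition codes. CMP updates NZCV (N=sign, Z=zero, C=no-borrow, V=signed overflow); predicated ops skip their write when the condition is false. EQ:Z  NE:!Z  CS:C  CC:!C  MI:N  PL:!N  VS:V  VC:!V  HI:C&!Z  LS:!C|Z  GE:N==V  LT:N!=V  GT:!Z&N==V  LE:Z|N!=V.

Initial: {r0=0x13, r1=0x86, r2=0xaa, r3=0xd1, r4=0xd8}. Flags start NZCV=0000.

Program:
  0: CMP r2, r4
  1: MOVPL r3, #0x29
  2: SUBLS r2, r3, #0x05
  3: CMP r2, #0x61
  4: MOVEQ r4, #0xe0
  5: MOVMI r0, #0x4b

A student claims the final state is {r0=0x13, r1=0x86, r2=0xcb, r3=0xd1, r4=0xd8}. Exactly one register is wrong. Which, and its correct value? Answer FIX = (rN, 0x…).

[0] flags=1000 → (cmp)
[1] flags=1000 PL?F → skip
[2] flags=1000 LS?T → r2=0xcc
[3] flags=0011 → (cmp)
[4] flags=0011 EQ?F → skip
[5] flags=0011 MI?F → skip

FIX = (r2, 0xcc)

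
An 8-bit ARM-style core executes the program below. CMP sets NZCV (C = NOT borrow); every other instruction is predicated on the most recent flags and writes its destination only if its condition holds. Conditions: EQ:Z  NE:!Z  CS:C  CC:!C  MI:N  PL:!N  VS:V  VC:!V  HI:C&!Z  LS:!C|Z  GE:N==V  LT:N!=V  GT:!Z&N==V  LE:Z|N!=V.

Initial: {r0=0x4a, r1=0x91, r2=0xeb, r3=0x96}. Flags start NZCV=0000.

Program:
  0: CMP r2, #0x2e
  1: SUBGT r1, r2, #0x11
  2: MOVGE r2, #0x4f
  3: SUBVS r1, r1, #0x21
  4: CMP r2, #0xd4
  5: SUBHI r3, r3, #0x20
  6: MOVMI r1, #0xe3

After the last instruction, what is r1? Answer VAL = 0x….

VAL = 0x91

[0] flags=1010 → (cmp)
[1] flags=1010 GT?F → skip
[2] flags=1010 GE?F → skip
[3] flags=1010 VS?F → skip
[4] flags=0010 → (cmp)
[5] flags=0010 HI?T → r3=0x76
[6] flags=0010 MI?F → skip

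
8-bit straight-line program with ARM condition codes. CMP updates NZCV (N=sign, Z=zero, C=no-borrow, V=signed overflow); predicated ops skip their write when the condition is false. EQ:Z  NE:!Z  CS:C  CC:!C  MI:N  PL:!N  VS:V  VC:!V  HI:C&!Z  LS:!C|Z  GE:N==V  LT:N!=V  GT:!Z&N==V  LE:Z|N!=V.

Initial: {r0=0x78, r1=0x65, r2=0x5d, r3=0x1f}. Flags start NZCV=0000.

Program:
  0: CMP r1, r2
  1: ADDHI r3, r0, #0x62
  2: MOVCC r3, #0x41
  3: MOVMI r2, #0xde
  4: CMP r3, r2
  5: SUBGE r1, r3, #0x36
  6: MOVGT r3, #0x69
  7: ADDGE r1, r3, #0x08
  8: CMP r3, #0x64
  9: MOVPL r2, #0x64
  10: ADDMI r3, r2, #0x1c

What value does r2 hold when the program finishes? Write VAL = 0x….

VAL = 0x64

0: ✓ CMP  NZCV=0010
1: ✓ ADDHI  r3←0xda
2: · MOVCC
3: · MOVMI
4: ✓ CMP  NZCV=0011
5: · SUBGE
6: · MOVGT
7: · ADDGE
8: ✓ CMP  NZCV=0011
9: ✓ MOVPL  r2←0x64
10: · ADDMI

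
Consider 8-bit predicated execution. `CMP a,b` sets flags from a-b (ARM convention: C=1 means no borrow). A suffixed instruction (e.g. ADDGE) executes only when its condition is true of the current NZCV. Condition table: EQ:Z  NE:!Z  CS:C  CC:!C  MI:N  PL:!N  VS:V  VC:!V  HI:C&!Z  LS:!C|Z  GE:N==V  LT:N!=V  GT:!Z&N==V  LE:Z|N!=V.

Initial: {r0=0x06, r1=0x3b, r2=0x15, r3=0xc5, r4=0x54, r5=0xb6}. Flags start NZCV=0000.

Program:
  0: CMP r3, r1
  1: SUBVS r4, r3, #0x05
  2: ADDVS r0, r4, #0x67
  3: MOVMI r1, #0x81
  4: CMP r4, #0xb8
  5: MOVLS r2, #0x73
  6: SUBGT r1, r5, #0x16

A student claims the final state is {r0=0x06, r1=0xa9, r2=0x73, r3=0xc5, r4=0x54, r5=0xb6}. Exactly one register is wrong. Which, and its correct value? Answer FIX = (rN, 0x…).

[0] flags=1010 → (cmp)
[1] flags=1010 VS?F → skip
[2] flags=1010 VS?F → skip
[3] flags=1010 MI?T → r1=0x81
[4] flags=1001 → (cmp)
[5] flags=1001 LS?T → r2=0x73
[6] flags=1001 GT?T → r1=0xa0

FIX = (r1, 0xa0)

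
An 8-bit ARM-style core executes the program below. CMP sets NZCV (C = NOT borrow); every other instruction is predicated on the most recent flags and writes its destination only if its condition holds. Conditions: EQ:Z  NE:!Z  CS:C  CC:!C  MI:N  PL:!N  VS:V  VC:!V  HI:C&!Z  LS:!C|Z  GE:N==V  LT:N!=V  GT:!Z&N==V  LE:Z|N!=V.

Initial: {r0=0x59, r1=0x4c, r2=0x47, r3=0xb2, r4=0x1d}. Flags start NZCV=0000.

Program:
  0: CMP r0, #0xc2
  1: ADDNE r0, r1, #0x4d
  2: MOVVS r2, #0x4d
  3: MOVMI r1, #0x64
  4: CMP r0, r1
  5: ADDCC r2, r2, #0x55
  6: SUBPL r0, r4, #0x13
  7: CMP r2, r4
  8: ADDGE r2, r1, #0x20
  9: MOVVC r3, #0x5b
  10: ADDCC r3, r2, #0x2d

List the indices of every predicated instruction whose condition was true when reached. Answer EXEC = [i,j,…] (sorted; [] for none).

EXEC = [1,2,3,6,8,9]

0: ✓ CMP  NZCV=1001
1: ✓ ADDNE  r0←0x99
2: ✓ MOVVS  r2←0x4d
3: ✓ MOVMI  r1←0x64
4: ✓ CMP  NZCV=0011
5: · ADDCC
6: ✓ SUBPL  r0←0x0a
7: ✓ CMP  NZCV=0010
8: ✓ ADDGE  r2←0x84
9: ✓ MOVVC  r3←0x5b
10: · ADDCC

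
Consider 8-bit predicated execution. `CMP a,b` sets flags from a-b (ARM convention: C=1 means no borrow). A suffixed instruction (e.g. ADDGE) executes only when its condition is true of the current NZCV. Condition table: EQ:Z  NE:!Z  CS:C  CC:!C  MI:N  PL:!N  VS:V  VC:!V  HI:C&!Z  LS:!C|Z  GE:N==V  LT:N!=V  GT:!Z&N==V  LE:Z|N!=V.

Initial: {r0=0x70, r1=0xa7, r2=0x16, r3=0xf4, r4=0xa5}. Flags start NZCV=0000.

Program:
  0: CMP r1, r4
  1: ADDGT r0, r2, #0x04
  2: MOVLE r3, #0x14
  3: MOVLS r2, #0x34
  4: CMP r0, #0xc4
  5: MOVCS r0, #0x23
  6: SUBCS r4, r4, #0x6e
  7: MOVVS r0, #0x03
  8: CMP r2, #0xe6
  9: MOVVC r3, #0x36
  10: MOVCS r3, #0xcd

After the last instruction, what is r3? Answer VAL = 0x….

VAL = 0x36

[0] flags=0010 → (cmp)
[1] flags=0010 GT?T → r0=0x1a
[2] flags=0010 LE?F → skip
[3] flags=0010 LS?F → skip
[4] flags=0000 → (cmp)
[5] flags=0000 CS?F → skip
[6] flags=0000 CS?F → skip
[7] flags=0000 VS?F → skip
[8] flags=0000 → (cmp)
[9] flags=0000 VC?T → r3=0x36
[10] flags=0000 CS?F → skip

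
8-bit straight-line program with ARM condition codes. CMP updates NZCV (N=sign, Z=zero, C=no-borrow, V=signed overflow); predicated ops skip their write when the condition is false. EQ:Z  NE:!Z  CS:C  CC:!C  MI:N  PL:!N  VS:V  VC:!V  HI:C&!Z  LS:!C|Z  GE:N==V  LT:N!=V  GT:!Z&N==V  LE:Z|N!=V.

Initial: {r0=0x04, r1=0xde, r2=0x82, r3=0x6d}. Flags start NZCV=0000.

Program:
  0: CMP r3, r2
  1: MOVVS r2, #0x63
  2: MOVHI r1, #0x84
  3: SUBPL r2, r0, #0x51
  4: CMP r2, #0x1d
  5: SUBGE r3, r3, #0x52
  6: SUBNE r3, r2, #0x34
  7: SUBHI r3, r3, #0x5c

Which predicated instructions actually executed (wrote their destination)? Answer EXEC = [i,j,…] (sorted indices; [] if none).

EXEC = [1,5,6,7]

0: ✓ CMP  NZCV=1001
1: ✓ MOVVS  r2←0x63
2: · MOVHI
3: · SUBPL
4: ✓ CMP  NZCV=0010
5: ✓ SUBGE  r3←0x1b
6: ✓ SUBNE  r3←0x2f
7: ✓ SUBHI  r3←0xd3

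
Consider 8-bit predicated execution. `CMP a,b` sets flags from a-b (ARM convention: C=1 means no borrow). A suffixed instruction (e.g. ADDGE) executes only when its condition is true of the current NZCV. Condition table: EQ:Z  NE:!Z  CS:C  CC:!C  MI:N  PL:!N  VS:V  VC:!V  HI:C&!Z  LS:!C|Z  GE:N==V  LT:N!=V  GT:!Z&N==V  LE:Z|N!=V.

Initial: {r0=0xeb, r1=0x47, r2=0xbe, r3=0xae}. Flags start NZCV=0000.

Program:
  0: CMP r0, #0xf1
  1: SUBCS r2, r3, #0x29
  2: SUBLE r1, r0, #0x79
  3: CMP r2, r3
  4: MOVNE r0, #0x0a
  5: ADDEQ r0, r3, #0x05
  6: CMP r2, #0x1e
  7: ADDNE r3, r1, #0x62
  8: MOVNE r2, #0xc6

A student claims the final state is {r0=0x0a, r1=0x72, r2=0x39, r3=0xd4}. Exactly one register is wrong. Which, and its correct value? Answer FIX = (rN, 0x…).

FIX = (r2, 0xc6)

0: ✓ CMP  NZCV=1000
1: · SUBCS
2: ✓ SUBLE  r1←0x72
3: ✓ CMP  NZCV=0010
4: ✓ MOVNE  r0←0x0a
5: · ADDEQ
6: ✓ CMP  NZCV=1010
7: ✓ ADDNE  r3←0xd4
8: ✓ MOVNE  r2←0xc6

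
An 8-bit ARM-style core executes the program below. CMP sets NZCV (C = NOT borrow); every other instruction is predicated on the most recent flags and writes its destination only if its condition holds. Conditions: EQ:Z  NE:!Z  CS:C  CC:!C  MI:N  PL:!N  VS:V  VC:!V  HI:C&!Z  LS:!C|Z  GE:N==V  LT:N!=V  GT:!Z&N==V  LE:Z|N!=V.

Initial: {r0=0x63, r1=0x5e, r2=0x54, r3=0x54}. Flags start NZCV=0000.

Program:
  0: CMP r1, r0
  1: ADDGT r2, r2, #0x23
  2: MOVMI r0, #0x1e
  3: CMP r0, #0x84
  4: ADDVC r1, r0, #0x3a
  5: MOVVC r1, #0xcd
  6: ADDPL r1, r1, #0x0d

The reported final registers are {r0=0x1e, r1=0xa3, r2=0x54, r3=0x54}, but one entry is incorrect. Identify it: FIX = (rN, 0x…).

[0] flags=1000 → (cmp)
[1] flags=1000 GT?F → skip
[2] flags=1000 MI?T → r0=0x1e
[3] flags=1001 → (cmp)
[4] flags=1001 VC?F → skip
[5] flags=1001 VC?F → skip
[6] flags=1001 PL?F → skip

FIX = (r1, 0x5e)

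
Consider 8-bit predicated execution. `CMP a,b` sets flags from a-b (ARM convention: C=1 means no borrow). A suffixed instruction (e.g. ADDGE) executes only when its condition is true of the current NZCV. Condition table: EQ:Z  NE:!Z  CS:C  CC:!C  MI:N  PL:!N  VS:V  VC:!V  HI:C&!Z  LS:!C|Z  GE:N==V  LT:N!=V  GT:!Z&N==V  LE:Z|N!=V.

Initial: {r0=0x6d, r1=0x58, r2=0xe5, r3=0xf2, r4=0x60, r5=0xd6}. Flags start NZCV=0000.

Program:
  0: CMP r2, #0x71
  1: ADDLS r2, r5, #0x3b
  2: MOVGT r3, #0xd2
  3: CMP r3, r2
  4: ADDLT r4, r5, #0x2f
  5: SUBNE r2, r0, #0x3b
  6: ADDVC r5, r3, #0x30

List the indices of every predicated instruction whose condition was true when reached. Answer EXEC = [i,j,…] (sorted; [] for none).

0: ✓ CMP  NZCV=0011
1: · ADDLS
2: · MOVGT
3: ✓ CMP  NZCV=0010
4: · ADDLT
5: ✓ SUBNE  r2←0x32
6: ✓ ADDVC  r5←0x22

EXEC = [5,6]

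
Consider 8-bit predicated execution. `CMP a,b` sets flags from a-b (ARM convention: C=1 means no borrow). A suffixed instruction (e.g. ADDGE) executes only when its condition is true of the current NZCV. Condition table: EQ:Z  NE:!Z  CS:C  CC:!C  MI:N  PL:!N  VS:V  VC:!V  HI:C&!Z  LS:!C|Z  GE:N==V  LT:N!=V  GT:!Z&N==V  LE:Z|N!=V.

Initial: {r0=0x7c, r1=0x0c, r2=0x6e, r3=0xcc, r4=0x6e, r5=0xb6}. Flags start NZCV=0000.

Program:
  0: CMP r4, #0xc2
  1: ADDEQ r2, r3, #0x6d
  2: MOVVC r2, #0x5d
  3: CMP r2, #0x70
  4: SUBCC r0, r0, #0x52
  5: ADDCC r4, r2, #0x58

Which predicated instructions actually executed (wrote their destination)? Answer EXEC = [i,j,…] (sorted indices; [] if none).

EXEC = [4,5]

0: ✓ CMP  NZCV=1001
1: · ADDEQ
2: · MOVVC
3: ✓ CMP  NZCV=1000
4: ✓ SUBCC  r0←0x2a
5: ✓ ADDCC  r4←0xc6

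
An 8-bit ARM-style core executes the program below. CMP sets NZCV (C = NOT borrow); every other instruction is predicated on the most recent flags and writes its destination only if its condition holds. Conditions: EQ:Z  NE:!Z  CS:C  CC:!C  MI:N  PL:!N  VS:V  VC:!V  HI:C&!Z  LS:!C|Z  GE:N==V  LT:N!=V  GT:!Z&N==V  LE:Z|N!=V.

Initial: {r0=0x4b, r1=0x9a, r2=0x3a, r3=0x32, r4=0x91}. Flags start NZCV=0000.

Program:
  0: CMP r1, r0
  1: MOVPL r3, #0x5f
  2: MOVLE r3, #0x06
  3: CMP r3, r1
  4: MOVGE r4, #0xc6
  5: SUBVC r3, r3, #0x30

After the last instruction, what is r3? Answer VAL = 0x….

[0] flags=0011 → (cmp)
[1] flags=0011 PL?T → r3=0x5f
[2] flags=0011 LE?T → r3=0x06
[3] flags=0000 → (cmp)
[4] flags=0000 GE?T → r4=0xc6
[5] flags=0000 VC?T → r3=0xd6

VAL = 0xd6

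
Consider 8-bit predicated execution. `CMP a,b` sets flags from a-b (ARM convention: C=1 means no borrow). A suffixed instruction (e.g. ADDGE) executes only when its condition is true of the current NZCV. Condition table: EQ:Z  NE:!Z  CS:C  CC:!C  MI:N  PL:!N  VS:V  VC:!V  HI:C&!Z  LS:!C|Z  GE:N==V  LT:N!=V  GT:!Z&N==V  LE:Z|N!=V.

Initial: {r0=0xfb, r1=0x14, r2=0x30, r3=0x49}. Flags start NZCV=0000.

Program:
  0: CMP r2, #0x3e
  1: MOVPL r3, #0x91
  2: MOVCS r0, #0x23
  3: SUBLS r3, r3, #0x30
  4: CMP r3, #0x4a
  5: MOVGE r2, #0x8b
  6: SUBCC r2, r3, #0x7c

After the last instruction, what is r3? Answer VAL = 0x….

VAL = 0x19

0: ✓ CMP  NZCV=1000
1: · MOVPL
2: · MOVCS
3: ✓ SUBLS  r3←0x19
4: ✓ CMP  NZCV=1000
5: · MOVGE
6: ✓ SUBCC  r2←0x9d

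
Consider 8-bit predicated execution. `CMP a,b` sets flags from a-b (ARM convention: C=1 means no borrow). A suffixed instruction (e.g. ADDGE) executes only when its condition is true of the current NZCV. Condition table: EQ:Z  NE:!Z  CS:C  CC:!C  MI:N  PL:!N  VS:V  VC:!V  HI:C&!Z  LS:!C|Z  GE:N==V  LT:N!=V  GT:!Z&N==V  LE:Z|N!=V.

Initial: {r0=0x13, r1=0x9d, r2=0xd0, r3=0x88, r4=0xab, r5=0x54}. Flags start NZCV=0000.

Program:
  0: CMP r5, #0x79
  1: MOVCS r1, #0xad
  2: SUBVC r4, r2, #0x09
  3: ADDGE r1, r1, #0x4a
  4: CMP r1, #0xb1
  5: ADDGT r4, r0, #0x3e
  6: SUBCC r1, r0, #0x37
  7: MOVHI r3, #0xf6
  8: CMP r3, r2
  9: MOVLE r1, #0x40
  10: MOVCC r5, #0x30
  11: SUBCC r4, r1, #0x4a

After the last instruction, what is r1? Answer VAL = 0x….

VAL = 0x40

0: ✓ CMP  NZCV=1000
1: · MOVCS
2: ✓ SUBVC  r4←0xc7
3: · ADDGE
4: ✓ CMP  NZCV=1000
5: · ADDGT
6: ✓ SUBCC  r1←0xdc
7: · MOVHI
8: ✓ CMP  NZCV=1000
9: ✓ MOVLE  r1←0x40
10: ✓ MOVCC  r5←0x30
11: ✓ SUBCC  r4←0xf6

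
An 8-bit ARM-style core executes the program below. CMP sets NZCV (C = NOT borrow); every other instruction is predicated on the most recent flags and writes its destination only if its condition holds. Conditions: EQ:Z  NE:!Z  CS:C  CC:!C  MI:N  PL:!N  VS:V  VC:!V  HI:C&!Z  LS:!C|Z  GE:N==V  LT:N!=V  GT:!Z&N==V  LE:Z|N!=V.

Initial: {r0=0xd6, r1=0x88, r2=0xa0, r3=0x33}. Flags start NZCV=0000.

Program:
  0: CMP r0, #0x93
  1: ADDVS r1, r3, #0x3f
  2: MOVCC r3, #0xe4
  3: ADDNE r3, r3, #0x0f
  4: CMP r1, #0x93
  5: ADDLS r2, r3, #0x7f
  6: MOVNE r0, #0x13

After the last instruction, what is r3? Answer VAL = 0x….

VAL = 0x42

[0] flags=0010 → (cmp)
[1] flags=0010 VS?F → skip
[2] flags=0010 CC?F → skip
[3] flags=0010 NE?T → r3=0x42
[4] flags=1000 → (cmp)
[5] flags=1000 LS?T → r2=0xc1
[6] flags=1000 NE?T → r0=0x13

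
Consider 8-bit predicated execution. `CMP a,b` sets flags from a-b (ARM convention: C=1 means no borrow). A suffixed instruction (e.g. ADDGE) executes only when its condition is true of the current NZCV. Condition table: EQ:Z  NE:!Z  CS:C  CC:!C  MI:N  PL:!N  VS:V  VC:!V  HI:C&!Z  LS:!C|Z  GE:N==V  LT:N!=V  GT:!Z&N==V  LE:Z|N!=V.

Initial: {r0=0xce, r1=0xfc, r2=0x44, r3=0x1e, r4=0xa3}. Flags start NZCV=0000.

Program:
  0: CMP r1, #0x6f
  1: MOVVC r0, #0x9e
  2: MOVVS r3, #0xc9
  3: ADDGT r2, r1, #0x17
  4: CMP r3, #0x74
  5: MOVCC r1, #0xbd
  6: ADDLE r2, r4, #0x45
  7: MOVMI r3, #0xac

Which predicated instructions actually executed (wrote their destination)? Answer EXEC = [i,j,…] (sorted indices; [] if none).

0: ✓ CMP  NZCV=1010
1: ✓ MOVVC  r0←0x9e
2: · MOVVS
3: · ADDGT
4: ✓ CMP  NZCV=1000
5: ✓ MOVCC  r1←0xbd
6: ✓ ADDLE  r2←0xe8
7: ✓ MOVMI  r3←0xac

EXEC = [1,5,6,7]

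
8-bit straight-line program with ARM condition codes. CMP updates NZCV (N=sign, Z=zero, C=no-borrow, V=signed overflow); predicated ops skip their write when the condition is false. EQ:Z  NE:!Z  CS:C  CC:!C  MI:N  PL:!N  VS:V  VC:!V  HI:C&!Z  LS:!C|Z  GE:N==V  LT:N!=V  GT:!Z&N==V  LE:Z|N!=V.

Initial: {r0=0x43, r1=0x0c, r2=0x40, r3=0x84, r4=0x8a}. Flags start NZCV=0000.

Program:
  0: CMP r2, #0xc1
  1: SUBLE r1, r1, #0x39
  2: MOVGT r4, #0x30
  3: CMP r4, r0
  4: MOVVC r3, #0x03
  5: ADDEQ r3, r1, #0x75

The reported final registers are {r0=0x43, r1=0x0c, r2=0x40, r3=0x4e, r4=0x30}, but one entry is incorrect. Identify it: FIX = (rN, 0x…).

FIX = (r3, 0x03)

[0] flags=0000 → (cmp)
[1] flags=0000 LE?F → skip
[2] flags=0000 GT?T → r4=0x30
[3] flags=1000 → (cmp)
[4] flags=1000 VC?T → r3=0x03
[5] flags=1000 EQ?F → skip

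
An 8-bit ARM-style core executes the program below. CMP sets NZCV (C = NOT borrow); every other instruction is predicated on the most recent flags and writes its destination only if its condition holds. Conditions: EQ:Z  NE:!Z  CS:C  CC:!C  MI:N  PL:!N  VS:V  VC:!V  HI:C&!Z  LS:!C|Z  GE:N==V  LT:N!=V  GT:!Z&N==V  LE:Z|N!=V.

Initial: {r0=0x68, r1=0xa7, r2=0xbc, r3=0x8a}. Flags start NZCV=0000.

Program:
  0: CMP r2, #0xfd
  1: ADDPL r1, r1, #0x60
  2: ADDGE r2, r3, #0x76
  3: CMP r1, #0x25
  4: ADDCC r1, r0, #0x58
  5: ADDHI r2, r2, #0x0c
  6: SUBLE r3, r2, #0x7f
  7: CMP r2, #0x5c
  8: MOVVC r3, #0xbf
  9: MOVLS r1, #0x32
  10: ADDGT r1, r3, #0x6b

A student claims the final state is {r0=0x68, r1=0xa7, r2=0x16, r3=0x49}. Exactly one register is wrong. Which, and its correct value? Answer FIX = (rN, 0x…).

[0] flags=1000 → (cmp)
[1] flags=1000 PL?F → skip
[2] flags=1000 GE?F → skip
[3] flags=1010 → (cmp)
[4] flags=1010 CC?F → skip
[5] flags=1010 HI?T → r2=0xc8
[6] flags=1010 LE?T → r3=0x49
[7] flags=0011 → (cmp)
[8] flags=0011 VC?F → skip
[9] flags=0011 LS?F → skip
[10] flags=0011 GT?F → skip

FIX = (r2, 0xc8)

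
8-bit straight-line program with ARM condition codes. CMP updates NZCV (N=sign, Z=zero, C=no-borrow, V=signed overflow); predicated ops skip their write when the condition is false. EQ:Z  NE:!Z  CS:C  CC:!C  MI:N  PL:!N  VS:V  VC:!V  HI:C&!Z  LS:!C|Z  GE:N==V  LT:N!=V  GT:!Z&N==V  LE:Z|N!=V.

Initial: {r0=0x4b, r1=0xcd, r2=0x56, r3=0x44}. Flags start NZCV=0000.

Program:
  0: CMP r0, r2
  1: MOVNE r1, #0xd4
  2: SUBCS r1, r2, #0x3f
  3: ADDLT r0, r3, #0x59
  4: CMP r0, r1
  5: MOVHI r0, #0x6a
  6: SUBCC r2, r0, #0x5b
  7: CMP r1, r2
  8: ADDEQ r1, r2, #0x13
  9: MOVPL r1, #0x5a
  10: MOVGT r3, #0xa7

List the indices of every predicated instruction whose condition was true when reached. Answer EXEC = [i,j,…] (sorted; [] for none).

EXEC = [1,3,6]

[0] flags=1000 → (cmp)
[1] flags=1000 NE?T → r1=0xd4
[2] flags=1000 CS?F → skip
[3] flags=1000 LT?T → r0=0x9d
[4] flags=1000 → (cmp)
[5] flags=1000 HI?F → skip
[6] flags=1000 CC?T → r2=0x42
[7] flags=1010 → (cmp)
[8] flags=1010 EQ?F → skip
[9] flags=1010 PL?F → skip
[10] flags=1010 GT?F → skip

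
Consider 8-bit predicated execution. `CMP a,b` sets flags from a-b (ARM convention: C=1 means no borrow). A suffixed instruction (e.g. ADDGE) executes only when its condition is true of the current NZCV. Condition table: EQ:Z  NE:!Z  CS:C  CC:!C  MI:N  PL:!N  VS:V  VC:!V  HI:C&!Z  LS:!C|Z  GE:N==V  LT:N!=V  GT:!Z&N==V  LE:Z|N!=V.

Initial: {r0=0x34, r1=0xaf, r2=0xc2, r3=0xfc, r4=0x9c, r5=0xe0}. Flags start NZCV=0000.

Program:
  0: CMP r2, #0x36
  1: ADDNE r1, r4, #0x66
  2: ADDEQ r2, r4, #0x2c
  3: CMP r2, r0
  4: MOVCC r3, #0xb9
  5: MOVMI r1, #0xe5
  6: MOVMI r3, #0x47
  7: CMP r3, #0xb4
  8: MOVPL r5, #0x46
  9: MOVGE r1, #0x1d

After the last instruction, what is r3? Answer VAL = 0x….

VAL = 0x47

0: ✓ CMP  NZCV=1010
1: ✓ ADDNE  r1←0x02
2: · ADDEQ
3: ✓ CMP  NZCV=1010
4: · MOVCC
5: ✓ MOVMI  r1←0xe5
6: ✓ MOVMI  r3←0x47
7: ✓ CMP  NZCV=1001
8: · MOVPL
9: ✓ MOVGE  r1←0x1d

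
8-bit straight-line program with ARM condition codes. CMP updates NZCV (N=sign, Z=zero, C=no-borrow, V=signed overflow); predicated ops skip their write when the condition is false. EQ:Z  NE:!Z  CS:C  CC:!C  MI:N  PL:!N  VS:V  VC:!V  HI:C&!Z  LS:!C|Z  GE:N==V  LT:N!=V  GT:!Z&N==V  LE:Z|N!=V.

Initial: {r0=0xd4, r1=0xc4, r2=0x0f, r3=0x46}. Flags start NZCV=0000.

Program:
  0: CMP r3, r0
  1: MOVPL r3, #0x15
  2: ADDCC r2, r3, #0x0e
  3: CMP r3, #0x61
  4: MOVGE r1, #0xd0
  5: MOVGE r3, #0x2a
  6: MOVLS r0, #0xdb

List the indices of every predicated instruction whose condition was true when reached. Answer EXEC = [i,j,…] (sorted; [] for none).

0: ✓ CMP  NZCV=0000
1: ✓ MOVPL  r3←0x15
2: ✓ ADDCC  r2←0x23
3: ✓ CMP  NZCV=1000
4: · MOVGE
5: · MOVGE
6: ✓ MOVLS  r0←0xdb

EXEC = [1,2,6]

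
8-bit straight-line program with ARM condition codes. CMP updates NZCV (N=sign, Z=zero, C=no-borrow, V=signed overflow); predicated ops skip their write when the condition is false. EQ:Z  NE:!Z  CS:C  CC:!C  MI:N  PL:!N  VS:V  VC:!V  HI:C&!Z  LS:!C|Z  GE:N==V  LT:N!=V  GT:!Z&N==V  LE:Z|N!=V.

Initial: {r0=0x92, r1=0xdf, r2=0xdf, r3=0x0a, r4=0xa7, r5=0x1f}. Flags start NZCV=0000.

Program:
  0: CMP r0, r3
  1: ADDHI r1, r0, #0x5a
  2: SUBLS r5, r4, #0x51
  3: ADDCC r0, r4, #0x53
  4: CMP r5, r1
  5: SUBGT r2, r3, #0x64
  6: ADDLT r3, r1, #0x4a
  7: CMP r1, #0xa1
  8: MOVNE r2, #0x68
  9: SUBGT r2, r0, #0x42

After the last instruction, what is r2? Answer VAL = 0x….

VAL = 0x50

0: ✓ CMP  NZCV=1010
1: ✓ ADDHI  r1←0xec
2: · SUBLS
3: · ADDCC
4: ✓ CMP  NZCV=0000
5: ✓ SUBGT  r2←0xa6
6: · ADDLT
7: ✓ CMP  NZCV=0010
8: ✓ MOVNE  r2←0x68
9: ✓ SUBGT  r2←0x50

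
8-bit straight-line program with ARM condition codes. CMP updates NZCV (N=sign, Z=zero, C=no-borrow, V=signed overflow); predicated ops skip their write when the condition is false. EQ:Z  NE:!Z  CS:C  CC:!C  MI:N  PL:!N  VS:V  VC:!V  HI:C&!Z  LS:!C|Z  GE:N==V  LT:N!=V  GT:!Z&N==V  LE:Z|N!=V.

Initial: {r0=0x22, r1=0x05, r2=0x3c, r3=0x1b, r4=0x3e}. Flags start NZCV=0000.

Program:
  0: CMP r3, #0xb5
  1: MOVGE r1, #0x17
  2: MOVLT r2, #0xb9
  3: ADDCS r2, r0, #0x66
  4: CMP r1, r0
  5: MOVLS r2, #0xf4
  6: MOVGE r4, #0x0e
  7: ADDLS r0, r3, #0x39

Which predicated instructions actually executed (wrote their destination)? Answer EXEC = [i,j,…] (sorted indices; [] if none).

EXEC = [1,5,7]

0: ✓ CMP  NZCV=0000
1: ✓ MOVGE  r1←0x17
2: · MOVLT
3: · ADDCS
4: ✓ CMP  NZCV=1000
5: ✓ MOVLS  r2←0xf4
6: · MOVGE
7: ✓ ADDLS  r0←0x54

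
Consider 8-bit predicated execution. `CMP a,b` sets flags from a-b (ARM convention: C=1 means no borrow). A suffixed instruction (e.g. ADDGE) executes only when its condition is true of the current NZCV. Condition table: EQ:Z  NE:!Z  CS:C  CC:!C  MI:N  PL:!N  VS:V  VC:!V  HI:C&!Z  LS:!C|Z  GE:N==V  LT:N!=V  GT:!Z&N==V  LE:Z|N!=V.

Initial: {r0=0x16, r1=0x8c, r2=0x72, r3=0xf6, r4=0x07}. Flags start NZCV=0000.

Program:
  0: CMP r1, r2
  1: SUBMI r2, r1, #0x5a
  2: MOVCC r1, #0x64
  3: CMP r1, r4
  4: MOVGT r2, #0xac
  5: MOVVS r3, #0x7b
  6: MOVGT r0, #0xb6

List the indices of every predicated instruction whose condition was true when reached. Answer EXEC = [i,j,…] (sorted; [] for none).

0: ✓ CMP  NZCV=0011
1: · SUBMI
2: · MOVCC
3: ✓ CMP  NZCV=1010
4: · MOVGT
5: · MOVVS
6: · MOVGT

EXEC = []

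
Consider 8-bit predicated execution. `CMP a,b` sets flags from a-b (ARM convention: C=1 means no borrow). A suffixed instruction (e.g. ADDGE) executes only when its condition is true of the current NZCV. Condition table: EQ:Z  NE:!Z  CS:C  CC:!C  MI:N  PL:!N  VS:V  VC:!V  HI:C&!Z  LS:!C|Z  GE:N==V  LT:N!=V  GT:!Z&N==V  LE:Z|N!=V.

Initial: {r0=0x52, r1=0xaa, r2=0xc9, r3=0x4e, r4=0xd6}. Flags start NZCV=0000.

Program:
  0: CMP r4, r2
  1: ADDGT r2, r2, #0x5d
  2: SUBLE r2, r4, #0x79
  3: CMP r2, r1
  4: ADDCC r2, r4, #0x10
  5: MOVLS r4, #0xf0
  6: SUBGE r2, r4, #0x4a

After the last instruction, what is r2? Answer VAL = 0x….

VAL = 0xa6

[0] flags=0010 → (cmp)
[1] flags=0010 GT?T → r2=0x26
[2] flags=0010 LE?F → skip
[3] flags=0000 → (cmp)
[4] flags=0000 CC?T → r2=0xe6
[5] flags=0000 LS?T → r4=0xf0
[6] flags=0000 GE?T → r2=0xa6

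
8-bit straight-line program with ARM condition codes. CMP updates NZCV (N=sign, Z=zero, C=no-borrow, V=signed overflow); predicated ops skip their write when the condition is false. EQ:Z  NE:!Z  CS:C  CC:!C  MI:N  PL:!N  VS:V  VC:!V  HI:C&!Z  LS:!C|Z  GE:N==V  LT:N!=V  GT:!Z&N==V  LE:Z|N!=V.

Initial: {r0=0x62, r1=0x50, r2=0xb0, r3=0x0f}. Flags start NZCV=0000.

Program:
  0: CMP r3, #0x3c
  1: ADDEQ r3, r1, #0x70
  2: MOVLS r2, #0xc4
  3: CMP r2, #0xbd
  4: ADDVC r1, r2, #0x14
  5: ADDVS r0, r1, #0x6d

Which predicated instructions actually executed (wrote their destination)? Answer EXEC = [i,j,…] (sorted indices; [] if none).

0: ✓ CMP  NZCV=1000
1: · ADDEQ
2: ✓ MOVLS  r2←0xc4
3: ✓ CMP  NZCV=0010
4: ✓ ADDVC  r1←0xd8
5: · ADDVS

EXEC = [2,4]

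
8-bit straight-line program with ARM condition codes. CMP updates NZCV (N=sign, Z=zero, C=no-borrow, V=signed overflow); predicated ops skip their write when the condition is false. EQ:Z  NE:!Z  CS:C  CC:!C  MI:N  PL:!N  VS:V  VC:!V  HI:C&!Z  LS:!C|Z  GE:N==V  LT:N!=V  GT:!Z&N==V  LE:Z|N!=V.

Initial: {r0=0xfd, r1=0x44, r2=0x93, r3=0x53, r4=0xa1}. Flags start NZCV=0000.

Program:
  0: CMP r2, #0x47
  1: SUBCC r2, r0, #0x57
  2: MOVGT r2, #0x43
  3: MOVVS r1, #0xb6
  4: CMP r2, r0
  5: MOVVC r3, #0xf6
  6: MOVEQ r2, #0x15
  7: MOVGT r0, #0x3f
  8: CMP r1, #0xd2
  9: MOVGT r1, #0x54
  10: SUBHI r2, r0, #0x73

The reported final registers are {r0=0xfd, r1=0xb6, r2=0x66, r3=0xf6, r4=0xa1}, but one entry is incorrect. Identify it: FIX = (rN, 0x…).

[0] flags=0011 → (cmp)
[1] flags=0011 CC?F → skip
[2] flags=0011 GT?F → skip
[3] flags=0011 VS?T → r1=0xb6
[4] flags=1000 → (cmp)
[5] flags=1000 VC?T → r3=0xf6
[6] flags=1000 EQ?F → skip
[7] flags=1000 GT?F → skip
[8] flags=1000 → (cmp)
[9] flags=1000 GT?F → skip
[10] flags=1000 HI?F → skip

FIX = (r2, 0x93)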